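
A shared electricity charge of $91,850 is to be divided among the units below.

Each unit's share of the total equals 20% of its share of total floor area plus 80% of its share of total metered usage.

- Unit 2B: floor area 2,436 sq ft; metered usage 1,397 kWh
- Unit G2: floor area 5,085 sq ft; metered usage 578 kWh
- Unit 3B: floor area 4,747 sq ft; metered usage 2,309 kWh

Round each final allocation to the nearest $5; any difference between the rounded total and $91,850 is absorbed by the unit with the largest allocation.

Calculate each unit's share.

Totals — floor area 12,268, metered usage 4,284.
Composite weights (20% floor area + 80% metered usage): Unit 2B 0.3006; Unit G2 0.1908; Unit 3B 0.5086.
Pro-rata amounts: Unit 2B 27,609.26; Unit G2 17,528.20; Unit 3B 46,712.53.
At nearest $5: Unit 2B $27,610; Unit G2 $17,530; Unit 3B $46,715. Sum = $91,855.
Difference $91,850 − $91,855 = −$5 applied to largest allocation (Unit 3B): Unit 3B becomes $46,710.

Unit 2B: $27,610; Unit G2: $17,530; Unit 3B: $46,710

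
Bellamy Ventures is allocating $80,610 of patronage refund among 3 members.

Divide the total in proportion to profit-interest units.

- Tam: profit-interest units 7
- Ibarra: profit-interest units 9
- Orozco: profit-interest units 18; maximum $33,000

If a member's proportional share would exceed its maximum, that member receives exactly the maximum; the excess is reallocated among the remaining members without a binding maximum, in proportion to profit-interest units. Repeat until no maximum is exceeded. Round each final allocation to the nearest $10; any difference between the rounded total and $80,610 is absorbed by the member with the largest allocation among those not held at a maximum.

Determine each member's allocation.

Combined profit-interest units = 34.
Proportional shares (ignoring caps): Tam 16,596.18; Ibarra 21,337.94; Orozco 42,675.88.
Cap binds for Orozco ($33,000); balance $47,610 reallocated over remaining profit-interest units 16.
Shares after redistribution: Tam 20,829.38 → $20,830; Ibarra 26,780.62 → $26,780.

Tam: $20,830 | Ibarra: $26,780 | Orozco: $33,000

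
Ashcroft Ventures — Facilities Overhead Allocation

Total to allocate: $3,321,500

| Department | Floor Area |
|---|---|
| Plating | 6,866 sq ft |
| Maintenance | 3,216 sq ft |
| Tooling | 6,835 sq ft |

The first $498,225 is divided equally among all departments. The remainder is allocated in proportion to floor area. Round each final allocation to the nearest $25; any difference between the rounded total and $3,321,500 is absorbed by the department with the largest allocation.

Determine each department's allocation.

Plating: $1,311,925 · Maintenance: $702,800 · Tooling: $1,306,775

$498,225 shared equally gives $166,075 per department.
Remainder $2,823,275 by floor area (total 16,917): Plating 1,145,865.47 → $1,145,875; Maintenance 536,717.64 → $536,725; Tooling 1,140,691.89 → $1,140,700.
Rounding difference −$25 on remainder applied to Plating.
Totals: Plating $166,075 + $1,145,850 = $1,311,925; Maintenance $166,075 + $536,725 = $702,800; Tooling $166,075 + $1,140,700 = $1,306,775.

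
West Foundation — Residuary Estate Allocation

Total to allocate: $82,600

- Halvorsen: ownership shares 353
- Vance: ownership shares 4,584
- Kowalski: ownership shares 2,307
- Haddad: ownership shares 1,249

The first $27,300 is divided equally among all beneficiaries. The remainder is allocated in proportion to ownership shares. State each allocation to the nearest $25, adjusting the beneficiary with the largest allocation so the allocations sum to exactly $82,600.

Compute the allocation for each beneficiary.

Halvorsen: $9,125; Vance: $36,675; Kowalski: $21,850; Haddad: $14,950

First tranche $27,300 split equally: $6,825 each.
Remainder $55,300 by ownership shares (total 8,493): Halvorsen 2,298.47 → $2,300; Vance 29,847.55 → $29,850; Kowalski 15,021.44 → $15,025; Haddad 8,132.54 → $8,125.
Totals: Halvorsen $6,825 + $2,300 = $9,125; Vance $6,825 + $29,850 = $36,675; Kowalski $6,825 + $15,025 = $21,850; Haddad $6,825 + $8,125 = $14,950.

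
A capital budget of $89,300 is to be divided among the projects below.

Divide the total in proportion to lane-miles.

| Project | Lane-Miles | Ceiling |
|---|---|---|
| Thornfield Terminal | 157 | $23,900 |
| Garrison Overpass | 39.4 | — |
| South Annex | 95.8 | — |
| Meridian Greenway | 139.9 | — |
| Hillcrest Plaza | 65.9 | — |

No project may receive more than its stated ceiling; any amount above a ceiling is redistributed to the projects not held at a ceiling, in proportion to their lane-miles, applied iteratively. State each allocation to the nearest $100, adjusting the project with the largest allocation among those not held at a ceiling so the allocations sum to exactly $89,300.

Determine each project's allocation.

Thornfield Terminal: $23,900 | Garrison Overpass: $7,600 | South Annex: $18,400 | Meridian Greenway: $26,800 | Hillcrest Plaza: $12,600

Combined lane-miles = 498.
Unconstrained shares: Thornfield Terminal 28,152.81; Garrison Overpass 7,065.10; South Annex 17,178.59; Meridian Greenway 25,086.49; Hillcrest Plaza 11,817.01.
Cap binds for Thornfield Terminal ($23,900); balance $65,400 reallocated over remaining lane-miles 341.
Remaining shares: Garrison Overpass 7,556.48 → $7,600; South Annex 18,373.37 → $18,400; Meridian Greenway 26,831.26 → $26,800; Hillcrest Plaza 12,638.89 → $12,600.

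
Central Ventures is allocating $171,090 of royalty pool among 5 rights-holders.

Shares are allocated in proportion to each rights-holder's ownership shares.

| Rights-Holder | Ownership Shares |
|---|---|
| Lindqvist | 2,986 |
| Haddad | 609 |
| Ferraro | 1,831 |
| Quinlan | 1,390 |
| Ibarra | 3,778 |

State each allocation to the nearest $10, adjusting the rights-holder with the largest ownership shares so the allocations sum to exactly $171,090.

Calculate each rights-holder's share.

Lindqvist: $48,220 | Haddad: $9,840 | Ferraro: $29,570 | Quinlan: $22,450 | Ibarra: $61,010

Ownership shares total: 2,986 + 609 + 1,831 + 1,390 + 3,778 = 10,594.
Unrounded shares: Lindqvist 48,223.03; Haddad 9,835.17; Ferraro 29,570.11; Quinlan 22,448.09; Ibarra 61,013.59.
After rounding ($10): Lindqvist $48,220; Haddad $9,840; Ferraro $29,570; Quinlan $22,450; Ibarra $61,010. Sum = $171,090.
Rounded total matches; no reconciliation needed.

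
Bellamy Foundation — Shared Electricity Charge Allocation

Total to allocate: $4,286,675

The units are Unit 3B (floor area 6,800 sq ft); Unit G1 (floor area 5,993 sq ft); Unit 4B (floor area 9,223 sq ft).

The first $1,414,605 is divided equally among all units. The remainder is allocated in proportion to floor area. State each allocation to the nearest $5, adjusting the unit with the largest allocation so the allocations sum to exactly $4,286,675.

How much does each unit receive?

Unit 3B: $1,358,620 | Unit G1: $1,253,345 | Unit 4B: $1,674,710

First tranche $1,414,605 split equally: $471,535 each.
Remainder $2,872,070 by floor area (total 22,016): Unit 3B 887,085.57 → $887,085; Unit G1 781,809.39 → $781,810; Unit 4B 1,203,175.04 → $1,203,175.
Totals: Unit 3B $471,535 + $887,085 = $1,358,620; Unit G1 $471,535 + $781,810 = $1,253,345; Unit 4B $471,535 + $1,203,175 = $1,674,710.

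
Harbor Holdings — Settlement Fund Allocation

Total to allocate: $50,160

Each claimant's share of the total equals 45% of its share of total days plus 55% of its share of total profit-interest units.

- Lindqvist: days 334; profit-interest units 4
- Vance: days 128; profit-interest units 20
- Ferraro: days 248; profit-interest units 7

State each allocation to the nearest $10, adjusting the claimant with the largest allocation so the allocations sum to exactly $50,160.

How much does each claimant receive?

Lindqvist: $14,180 · Vance: $21,870 · Ferraro: $14,110

Days total 710; profit-interest units total 31.
Combined weights (45% days + 55% profit-interest units): Lindqvist 0.2827; Vance 0.4360; Ferraro 0.2814.
Pro-rata amounts: Lindqvist 14,178.12; Vance 21,868.03; Ferraro 14,113.85.
After rounding ($10): Lindqvist $14,180; Vance $21,870; Ferraro $14,110. Sum = $50,160.
No rounding difference to absorb.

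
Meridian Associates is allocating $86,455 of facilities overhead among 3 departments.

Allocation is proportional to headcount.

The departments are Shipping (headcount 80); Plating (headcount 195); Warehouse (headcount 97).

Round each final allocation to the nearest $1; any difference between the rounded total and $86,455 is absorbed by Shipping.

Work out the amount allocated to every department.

Total headcount = 372.
Proportional shares: Shipping 80/372 × $86,455 = 18,592.47; Plating 195/372 × $86,455 = 45,319.15; Warehouse 97/372 × $86,455 = 22,543.37.
After rounding ($1): Shipping $18,592; Plating $45,319; Warehouse $22,543. Sum = $86,454.
Difference $86,455 − $86,454 = +$1 applied to Shipping: Shipping becomes $18,593.

Shipping: $18,593 | Plating: $45,319 | Warehouse: $22,543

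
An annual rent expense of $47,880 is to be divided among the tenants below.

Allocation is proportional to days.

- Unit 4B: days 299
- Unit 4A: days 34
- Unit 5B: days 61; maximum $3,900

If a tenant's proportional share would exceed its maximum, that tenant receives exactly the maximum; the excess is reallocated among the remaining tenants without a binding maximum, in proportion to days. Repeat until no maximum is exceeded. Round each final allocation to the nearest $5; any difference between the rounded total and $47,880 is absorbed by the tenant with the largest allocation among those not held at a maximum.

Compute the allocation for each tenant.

Unit 4B: $39,490; Unit 4A: $4,490; Unit 5B: $3,900

Total days = 394.
Unconstrained shares: Unit 4B 36,335.33; Unit 4A 4,131.78; Unit 5B 7,412.89.
Capped: Unit 5B ($3,900); residual $43,980 reallocated over remaining days 333.
Remaining shares: Unit 4B 39,489.55 → $39,490; Unit 4A 4,490.45 → $4,490.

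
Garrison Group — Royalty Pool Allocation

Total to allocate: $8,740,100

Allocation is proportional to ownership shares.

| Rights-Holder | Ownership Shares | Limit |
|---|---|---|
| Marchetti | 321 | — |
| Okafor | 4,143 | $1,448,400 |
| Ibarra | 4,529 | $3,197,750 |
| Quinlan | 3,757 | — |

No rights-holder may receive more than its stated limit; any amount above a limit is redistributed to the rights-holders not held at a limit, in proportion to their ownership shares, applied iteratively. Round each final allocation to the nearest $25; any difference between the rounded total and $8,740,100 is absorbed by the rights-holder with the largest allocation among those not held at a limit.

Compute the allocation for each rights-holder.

Marchetti: $322,250; Okafor: $1,448,400; Ibarra: $3,197,750; Quinlan: $3,771,700

Total ownership shares = 12,750.
Pro-rata shares before constraints: Marchetti 220,044.87; Okafor 2,840,018.38; Ibarra 3,104,620.62; Quinlan 2,575,416.13.
Held at cap: Okafor ($1,448,400); residual $7,291,700 reallocated over remaining ownership shares 8,607.
Held at cap: Ibarra ($3,197,750); residual $4,093,950 reallocated over remaining ownership shares 4,078.
Shares after redistribution: Marchetti 322,255.51 → $322,250; Quinlan 3,771,694.49 → $3,771,700.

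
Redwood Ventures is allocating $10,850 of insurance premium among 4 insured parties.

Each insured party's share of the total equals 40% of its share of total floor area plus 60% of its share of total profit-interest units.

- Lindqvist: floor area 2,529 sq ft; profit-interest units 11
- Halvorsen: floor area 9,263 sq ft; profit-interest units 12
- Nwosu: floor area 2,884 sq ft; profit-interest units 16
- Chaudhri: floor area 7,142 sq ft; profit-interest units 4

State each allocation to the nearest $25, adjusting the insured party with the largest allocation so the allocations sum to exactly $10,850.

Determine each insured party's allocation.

Totals — floor area 21,818, profit-interest units 43.
Combined weights (40% floor area + 60% profit-interest units): Lindqvist 0.1999; Halvorsen 0.3373; Nwosu 0.2761; Chaudhri 0.1868.
Raw shares: Lindqvist 2,168.41; Halvorsen 3,659.32; Nwosu 2,996.01; Chaudhri 2,026.26.
After rounding ($25): Lindqvist $2,175; Halvorsen $3,650; Nwosu $3,000; Chaudhri $2,025. Sum = $10,850.
Rounded total matches; no reconciliation needed.

Lindqvist: $2,175; Halvorsen: $3,650; Nwosu: $3,000; Chaudhri: $2,025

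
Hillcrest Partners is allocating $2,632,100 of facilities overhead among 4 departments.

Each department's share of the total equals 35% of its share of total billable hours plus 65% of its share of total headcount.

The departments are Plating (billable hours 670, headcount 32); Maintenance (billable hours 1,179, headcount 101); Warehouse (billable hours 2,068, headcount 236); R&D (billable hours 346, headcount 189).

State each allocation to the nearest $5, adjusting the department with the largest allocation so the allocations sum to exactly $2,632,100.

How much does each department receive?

Plating: $242,900 | Maintenance: $564,455 | Warehouse: $1,170,490 | R&D: $654,255

Totals — billable hours 4,263, headcount 558.
Blended shares (35% billable hours + 65% headcount): Plating 0.0923; Maintenance 0.2145; Warehouse 0.4447; R&D 0.2486.
Raw shares: Plating 242,901.23; Maintenance 564,454.79; Warehouse 1,170,486.79; R&D 654,257.19.
After rounding ($5): Plating $242,900; Maintenance $564,455; Warehouse $1,170,485; R&D $654,255. Sum = $2,632,095.
Difference $2,632,100 − $2,632,095 = +$5 applied to largest allocation (Warehouse): Warehouse becomes $1,170,490.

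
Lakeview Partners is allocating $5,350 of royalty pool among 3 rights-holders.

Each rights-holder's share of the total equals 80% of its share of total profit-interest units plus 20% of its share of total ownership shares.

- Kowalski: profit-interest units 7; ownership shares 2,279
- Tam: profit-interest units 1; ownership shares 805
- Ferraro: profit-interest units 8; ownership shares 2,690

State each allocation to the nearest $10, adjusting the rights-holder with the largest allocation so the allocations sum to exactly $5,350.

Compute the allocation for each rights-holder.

Kowalski: $2,290; Tam: $420; Ferraro: $2,640

Totals — profit-interest units 16, ownership shares 5,774.
Composite weights (80% profit-interest units + 20% ownership shares): Kowalski 0.4289; Tam 0.0779; Ferraro 0.4932.
Proportional shares: Kowalski 2,294.83; Tam 416.68; Ferraro 2,638.49.
Rounded to nearest $10: Kowalski $2,290; Tam $420; Ferraro $2,640. Sum = $5,350.
No rounding difference to absorb.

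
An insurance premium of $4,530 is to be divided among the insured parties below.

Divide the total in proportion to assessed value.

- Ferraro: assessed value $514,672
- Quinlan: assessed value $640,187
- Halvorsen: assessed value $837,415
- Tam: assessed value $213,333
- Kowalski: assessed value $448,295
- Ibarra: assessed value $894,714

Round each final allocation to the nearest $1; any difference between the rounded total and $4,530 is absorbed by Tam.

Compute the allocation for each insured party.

Ferraro: $657 | Quinlan: $817 | Halvorsen: $1,069 | Tam: $273 | Kowalski: $572 | Ibarra: $1,142

Assessed value total: 3,548,616.
Pro-rata amounts: Ferraro 514,672/3,548,616 × $4,530 = 657.01; Quinlan 640,187/3,548,616 × $4,530 = 817.23; Halvorsen 837,415/3,548,616 × $4,530 = 1,069.01; Tam 213,333/3,548,616 × $4,530 = 272.33; Kowalski 448,295/3,548,616 × $4,530 = 572.27; Ibarra 894,714/3,548,616 × $4,530 = 1,142.15.
After rounding ($1): Ferraro $657; Quinlan $817; Halvorsen $1,069; Tam $272; Kowalski $572; Ibarra $1,142. Sum = $4,529.
Difference $4,530 − $4,529 = +$1 applied to Tam: Tam becomes $273.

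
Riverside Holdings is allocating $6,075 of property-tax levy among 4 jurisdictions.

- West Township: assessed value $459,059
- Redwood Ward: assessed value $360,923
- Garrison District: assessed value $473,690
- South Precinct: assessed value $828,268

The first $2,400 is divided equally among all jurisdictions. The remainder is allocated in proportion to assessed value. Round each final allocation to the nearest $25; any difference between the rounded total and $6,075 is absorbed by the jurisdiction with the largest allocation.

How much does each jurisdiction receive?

First tranche $2,400 split equally: $600 each.
Remainder $3,675 by assessed value (total 2,121,940): West Township 795.05 → $800; Redwood Ward 625.08 → $625; Garrison District 820.39 → $825; South Precinct 1,434.48 → $1,425.
Totals: West Township $600 + $800 = $1,400; Redwood Ward $600 + $625 = $1,225; Garrison District $600 + $825 = $1,425; South Precinct $600 + $1,425 = $2,025.

West Township: $1,400 · Redwood Ward: $1,225 · Garrison District: $1,425 · South Precinct: $2,025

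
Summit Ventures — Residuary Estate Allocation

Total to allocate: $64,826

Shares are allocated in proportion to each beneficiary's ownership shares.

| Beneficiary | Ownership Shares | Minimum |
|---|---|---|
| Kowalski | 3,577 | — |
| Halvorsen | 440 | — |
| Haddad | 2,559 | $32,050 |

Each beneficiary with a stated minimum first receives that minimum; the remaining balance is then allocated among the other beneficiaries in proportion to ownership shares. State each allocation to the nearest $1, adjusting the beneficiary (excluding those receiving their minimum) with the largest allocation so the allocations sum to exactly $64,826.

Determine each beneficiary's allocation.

Kowalski: $29,186 | Halvorsen: $3,590 | Haddad: $32,050

Minimums first: Haddad $32,050. Remaining pool $32,776.
Remaining pool split over remaining ownership shares 4,017: Kowalski 29,185.90 → $29,186; Halvorsen 3,590.10 → $3,590.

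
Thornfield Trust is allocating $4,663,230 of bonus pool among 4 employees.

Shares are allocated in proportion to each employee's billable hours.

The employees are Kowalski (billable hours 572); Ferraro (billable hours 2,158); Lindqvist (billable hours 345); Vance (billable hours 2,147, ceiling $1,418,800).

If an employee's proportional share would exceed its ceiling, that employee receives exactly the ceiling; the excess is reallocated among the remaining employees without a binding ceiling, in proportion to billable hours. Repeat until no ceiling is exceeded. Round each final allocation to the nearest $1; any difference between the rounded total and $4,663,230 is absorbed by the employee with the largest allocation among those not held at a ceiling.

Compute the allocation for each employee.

Kowalski: $603,517 · Ferraro: $2,276,904 · Lindqvist: $364,009 · Vance: $1,418,800

Total billable hours = 5,222.
Unconstrained shares: Kowalski 510,794.25; Ferraro 1,927,087.39; Lindqvist 308,083.94; Vance 1,917,264.42.
Cap binds for Vance ($1,418,800); remaining pool $3,244,430 reallocated over remaining billable hours 3,075.
Shares after redistribution: Kowalski 603,516.73 → $603,517; Ferraro 2,276,904.05 → $2,276,904; Lindqvist 364,009.22 → $364,009.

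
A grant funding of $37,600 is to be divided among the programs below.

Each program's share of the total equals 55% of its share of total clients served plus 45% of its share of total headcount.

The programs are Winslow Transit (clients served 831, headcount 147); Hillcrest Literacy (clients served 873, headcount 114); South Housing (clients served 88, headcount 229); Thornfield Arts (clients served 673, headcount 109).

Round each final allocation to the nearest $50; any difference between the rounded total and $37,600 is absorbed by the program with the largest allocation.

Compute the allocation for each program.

Totals — clients served 2,465, headcount 599.
Combined weights (55% clients served + 45% headcount): Winslow Transit 0.2958; Hillcrest Literacy 0.2804; South Housing 0.1917; Thornfield Arts 0.2320.
Pro-rata amounts: Winslow Transit 11,123.96; Hillcrest Literacy 10,544.16; South Housing 7,206.85; Thornfield Arts 8,725.03.
At nearest $50: Winslow Transit $11,100; Hillcrest Literacy $10,550; South Housing $7,200; Thornfield Arts $8,750. Sum = $37,600.
Rounded total matches; no reconciliation needed.

Winslow Transit: $11,100; Hillcrest Literacy: $10,550; South Housing: $7,200; Thornfield Arts: $8,750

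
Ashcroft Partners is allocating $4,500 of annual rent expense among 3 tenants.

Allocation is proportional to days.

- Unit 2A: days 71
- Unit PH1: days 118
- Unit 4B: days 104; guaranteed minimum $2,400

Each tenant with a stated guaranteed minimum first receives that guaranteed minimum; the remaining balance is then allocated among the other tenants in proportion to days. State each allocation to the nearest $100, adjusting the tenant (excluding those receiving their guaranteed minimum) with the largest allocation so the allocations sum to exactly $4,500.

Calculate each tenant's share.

Unit 2A: $800; Unit PH1: $1,300; Unit 4B: $2,400

Guaranteed amounts: Unit 4B $2,400. Residual $2,100.
Residual split over remaining days 189: Unit 2A 788.89 → $800; Unit PH1 1,311.11 → $1,300.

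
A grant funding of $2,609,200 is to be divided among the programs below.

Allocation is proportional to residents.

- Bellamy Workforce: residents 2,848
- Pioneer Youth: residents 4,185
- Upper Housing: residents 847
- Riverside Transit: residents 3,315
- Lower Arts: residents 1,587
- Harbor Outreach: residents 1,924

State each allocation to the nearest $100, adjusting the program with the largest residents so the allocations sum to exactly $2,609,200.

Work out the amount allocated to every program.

Total residents = 2,848 + 4,185 + 847 + 3,315 + 1,587 + 1,924 = 14,706.
Proportional shares: Bellamy Workforce 505,304.07; Pioneer Youth 742,520.20; Upper Housing 150,278.28; Riverside Transit 588,161.16; Lower Arts 281,572.17; Harbor Outreach 341,364.12.
After rounding ($100): Bellamy Workforce $505,300; Pioneer Youth $742,500; Upper Housing $150,300; Riverside Transit $588,200; Lower Arts $281,600; Harbor Outreach $341,400. Sum = $2,609,300.
Difference $2,609,200 − $2,609,300 = −$100 applied to largest residents (Pioneer Youth): Pioneer Youth becomes $742,400.

Bellamy Workforce: $505,300; Pioneer Youth: $742,400; Upper Housing: $150,300; Riverside Transit: $588,200; Lower Arts: $281,600; Harbor Outreach: $341,400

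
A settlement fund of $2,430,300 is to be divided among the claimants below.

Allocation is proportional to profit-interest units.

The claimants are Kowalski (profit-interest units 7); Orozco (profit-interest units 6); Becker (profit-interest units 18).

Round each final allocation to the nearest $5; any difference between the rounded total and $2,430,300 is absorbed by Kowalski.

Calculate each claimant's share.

Profit-interest units total: 31.
Proportional shares: Kowalski 7/31 × $2,430,300 = 548,777.42; Orozco 6/31 × $2,430,300 = 470,380.65; Becker 18/31 × $2,430,300 = 1,411,141.94.
At nearest $5: Kowalski $548,775; Orozco $470,380; Becker $1,411,140. Sum = $2,430,295.
Difference $2,430,300 − $2,430,295 = +$5 applied to Kowalski: Kowalski becomes $548,780.

Kowalski: $548,780 | Orozco: $470,380 | Becker: $1,411,140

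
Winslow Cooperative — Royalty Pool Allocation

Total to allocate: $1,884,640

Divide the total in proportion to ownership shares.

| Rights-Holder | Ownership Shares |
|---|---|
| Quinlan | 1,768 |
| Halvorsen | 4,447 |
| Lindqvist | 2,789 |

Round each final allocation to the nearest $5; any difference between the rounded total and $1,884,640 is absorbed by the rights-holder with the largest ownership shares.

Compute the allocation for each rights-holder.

Total ownership shares = 9,004.
Raw shares: Quinlan 1,768/9,004 × $1,884,640 = 370,062.59; Halvorsen 4,447/9,004 × $1,884,640 = 930,807.87; Lindqvist 2,789/9,004 × $1,884,640 = 583,769.54.
At nearest $5: Quinlan $370,065; Halvorsen $930,810; Lindqvist $583,770. Sum = $1,884,645.
Difference $1,884,640 − $1,884,645 = −$5 applied to largest ownership shares (Halvorsen): Halvorsen becomes $930,805.

Quinlan: $370,065 | Halvorsen: $930,805 | Lindqvist: $583,770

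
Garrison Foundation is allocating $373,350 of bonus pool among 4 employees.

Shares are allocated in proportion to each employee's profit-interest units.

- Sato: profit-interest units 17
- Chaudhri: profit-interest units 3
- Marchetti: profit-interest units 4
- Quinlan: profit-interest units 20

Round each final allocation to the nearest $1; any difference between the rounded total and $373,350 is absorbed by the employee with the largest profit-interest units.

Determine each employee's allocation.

Sato: $144,249 | Chaudhri: $25,456 | Marchetti: $33,941 | Quinlan: $169,704

Profit-interest units total: 44.
Proportional shares: Sato 17/44 × $373,350 = 144,248.86; Chaudhri 3/44 × $373,350 = 25,455.68; Marchetti 4/44 × $373,350 = 33,940.91; Quinlan 20/44 × $373,350 = 169,704.55.
After rounding ($1): Sato $144,249; Chaudhri $25,456; Marchetti $33,941; Quinlan $169,705. Sum = $373,351.
Difference $373,350 − $373,351 = −$1 applied to largest profit-interest units (Quinlan): Quinlan becomes $169,704.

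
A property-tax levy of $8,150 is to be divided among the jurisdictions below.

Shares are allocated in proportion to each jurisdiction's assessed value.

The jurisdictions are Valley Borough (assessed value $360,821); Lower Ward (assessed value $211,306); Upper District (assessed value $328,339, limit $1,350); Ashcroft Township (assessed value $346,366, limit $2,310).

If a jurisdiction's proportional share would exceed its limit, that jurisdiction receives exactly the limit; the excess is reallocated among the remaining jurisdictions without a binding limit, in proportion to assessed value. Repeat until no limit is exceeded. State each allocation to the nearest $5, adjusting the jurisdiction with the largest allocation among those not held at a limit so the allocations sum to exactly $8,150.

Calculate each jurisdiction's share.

Sum of assessed value: 1,246,832.
Pro-rata shares before constraints: Valley Borough 2,358.53; Lower Ward 1,381.22; Upper District 2,146.21; Ashcroft Township 2,264.04.
Cap binds for Upper District ($1,350); balance $6,800 reallocated over remaining assessed value 918,493.
Cap binds for Ashcroft Township ($2,310); balance $4,490 reallocated over remaining assessed value 572,127.
Redistributed shares: Valley Borough 2,831.69 → $2,830; Lower Ward 1,658.31 → $1,660.

Valley Borough: $2,830 · Lower Ward: $1,660 · Upper District: $1,350 · Ashcroft Township: $2,310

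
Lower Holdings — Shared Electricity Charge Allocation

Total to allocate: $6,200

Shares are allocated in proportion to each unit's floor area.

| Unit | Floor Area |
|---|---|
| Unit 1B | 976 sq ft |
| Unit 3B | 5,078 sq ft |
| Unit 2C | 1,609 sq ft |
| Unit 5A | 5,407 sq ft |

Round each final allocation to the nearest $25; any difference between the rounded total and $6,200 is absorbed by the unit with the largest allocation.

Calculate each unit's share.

Unit 1B: $475 | Unit 3B: $2,400 | Unit 2C: $775 | Unit 5A: $2,550

Sum of floor area: 13,070.
Raw shares: Unit 1B 976/13,070 × $6,200 = 462.98; Unit 3B 5,078/13,070 × $6,200 = 2,408.84; Unit 2C 1,609/13,070 × $6,200 = 763.26; Unit 5A 5,407/13,070 × $6,200 = 2,564.91.
Rounded to nearest $25: Unit 1B $475; Unit 3B $2,400; Unit 2C $775; Unit 5A $2,575. Sum = $6,225.
Difference $6,200 − $6,225 = −$25 applied to largest allocation (Unit 5A): Unit 5A becomes $2,550.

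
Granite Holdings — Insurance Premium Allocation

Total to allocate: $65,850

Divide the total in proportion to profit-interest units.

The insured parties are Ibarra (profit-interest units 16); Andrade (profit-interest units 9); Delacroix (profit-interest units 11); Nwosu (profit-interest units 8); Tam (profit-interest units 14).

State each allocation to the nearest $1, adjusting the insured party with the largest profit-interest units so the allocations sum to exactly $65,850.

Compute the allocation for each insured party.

Total profit-interest units = 58.
Raw shares: Ibarra 16/58 × $65,850 = 18,165.52; Andrade 9/58 × $65,850 = 10,218.10; Delacroix 11/58 × $65,850 = 12,488.79; Nwosu 8/58 × $65,850 = 9,082.76; Tam 14/58 × $65,850 = 15,894.83.
After rounding ($1): Ibarra $18,166; Andrade $10,218; Delacroix $12,489; Nwosu $9,083; Tam $15,895. Sum = $65,851.
Difference $65,850 − $65,851 = −$1 applied to largest profit-interest units (Ibarra): Ibarra becomes $18,165.

Ibarra: $18,165 · Andrade: $10,218 · Delacroix: $12,489 · Nwosu: $9,083 · Tam: $15,895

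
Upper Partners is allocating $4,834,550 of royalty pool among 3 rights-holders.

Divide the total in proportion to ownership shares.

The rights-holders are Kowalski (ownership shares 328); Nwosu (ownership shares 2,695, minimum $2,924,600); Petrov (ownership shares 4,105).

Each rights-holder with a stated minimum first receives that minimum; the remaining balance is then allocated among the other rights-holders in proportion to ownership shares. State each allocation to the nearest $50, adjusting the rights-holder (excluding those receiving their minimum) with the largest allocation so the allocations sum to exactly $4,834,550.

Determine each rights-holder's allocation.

Minimums first: Nwosu $2,924,600. Remaining pool $1,909,950.
Remaining pool split over remaining ownership shares 4,433: Kowalski 141,318.20 → $141,300; Petrov 1,768,631.80 → $1,768,650.

Kowalski: $141,300 | Nwosu: $2,924,600 | Petrov: $1,768,650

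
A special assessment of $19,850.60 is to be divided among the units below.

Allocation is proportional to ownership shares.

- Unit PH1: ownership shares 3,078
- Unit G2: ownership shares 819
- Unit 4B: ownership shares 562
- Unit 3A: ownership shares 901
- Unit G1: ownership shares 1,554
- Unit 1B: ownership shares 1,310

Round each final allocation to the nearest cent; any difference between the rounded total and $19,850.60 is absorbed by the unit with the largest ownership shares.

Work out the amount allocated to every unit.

Total ownership shares = 3,078 + 819 + 562 + 901 + 1,554 + 1,310 = 8,224.
Proportional shares: Unit PH1 7,429.4926; Unit G2 1,976.8533; Unit 4B 1,356.5220; Unit 3A 2,174.7800; Unit G1 3,750.9524; Unit 1B 3,161.9998.
At nearest cent: Unit PH1 $7,429.49; Unit G2 $1,976.85; Unit 4B $1,356.52; Unit 3A $2,174.78; Unit G1 $3,750.95; Unit 1B $3,162.00. Sum = $19,850.59.
Difference $19,850.60 − $19,850.59 = +$0.01 applied to largest ownership shares (Unit PH1): Unit PH1 becomes $7,429.50.

Unit PH1: $7,429.50; Unit G2: $1,976.85; Unit 4B: $1,356.52; Unit 3A: $2,174.78; Unit G1: $3,750.95; Unit 1B: $3,162.00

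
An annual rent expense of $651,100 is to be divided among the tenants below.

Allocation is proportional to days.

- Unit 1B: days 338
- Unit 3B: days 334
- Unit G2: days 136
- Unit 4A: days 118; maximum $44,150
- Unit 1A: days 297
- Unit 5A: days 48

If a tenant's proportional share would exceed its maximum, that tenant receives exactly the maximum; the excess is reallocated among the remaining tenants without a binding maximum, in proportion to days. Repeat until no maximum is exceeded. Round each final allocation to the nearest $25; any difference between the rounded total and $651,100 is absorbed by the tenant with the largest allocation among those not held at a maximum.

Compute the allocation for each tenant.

Days total: 1,271.
Proportional shares (ignoring caps): Unit 1B 173,148.54; Unit 3B 171,099.45; Unit G2 69,669.24; Unit 4A 60,448.31; Unit 1A 152,145.32; Unit 5A 24,589.14.
Cap binds for Unit 4A ($44,150); balance $606,950 reallocated over remaining days 1,153.
Redistributed shares: Unit 1B 177,926.37 → $177,925; Unit 3B 175,820.73 → $175,825; Unit G2 71,591.67 → $71,600; Unit 1A 156,343.58 → $156,350; Unit 5A 25,267.65 → $25,275.
Rounding difference −$25 applied to Unit 1B → $177,900.

Unit 1B: $177,900 | Unit 3B: $175,825 | Unit G2: $71,600 | Unit 4A: $44,150 | Unit 1A: $156,350 | Unit 5A: $25,275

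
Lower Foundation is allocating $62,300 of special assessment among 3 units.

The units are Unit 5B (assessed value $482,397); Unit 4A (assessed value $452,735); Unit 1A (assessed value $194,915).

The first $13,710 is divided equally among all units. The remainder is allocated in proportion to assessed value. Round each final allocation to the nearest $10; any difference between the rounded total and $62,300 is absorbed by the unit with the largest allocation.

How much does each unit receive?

Unit 5B: $25,310 · Unit 4A: $24,040 · Unit 1A: $12,950

$13,710 shared equally gives $4,570 per unit.
Remainder $48,590 by assessed value (total 1,130,047): Unit 5B 20,742.21 → $20,740; Unit 4A 19,466.80 → $19,470; Unit 1A 8,381.00 → $8,380.
Totals: Unit 5B $4,570 + $20,740 = $25,310; Unit 4A $4,570 + $19,470 = $24,040; Unit 1A $4,570 + $8,380 = $12,950.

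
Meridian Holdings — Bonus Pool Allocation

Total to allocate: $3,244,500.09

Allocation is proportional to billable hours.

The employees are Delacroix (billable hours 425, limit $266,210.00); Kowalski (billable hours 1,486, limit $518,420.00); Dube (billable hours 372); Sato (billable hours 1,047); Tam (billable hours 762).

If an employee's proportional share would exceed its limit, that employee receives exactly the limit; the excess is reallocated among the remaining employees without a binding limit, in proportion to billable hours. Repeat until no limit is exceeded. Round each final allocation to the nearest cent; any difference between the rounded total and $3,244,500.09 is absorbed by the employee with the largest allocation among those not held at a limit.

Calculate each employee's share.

Sum of billable hours: 4,092.
Unconstrained shares: Delacroix 336,977.6486; Kowalski 1,178,232.4374; Dube 294,954.5536; Sato 830,154.3485; Tam 604,181.1018.
Held at cap: Delacroix ($266,210.00), Kowalski ($518,420.00); residual $2,459,870.09 reallocated over remaining billable hours 2,181.
Shares after redistribution: Dube 419,565.1873 → $419,565.19; Sato 1,180,872.9868 → $1,180,872.99; Tam 859,431.9159 → $859,431.92.
Rounding difference −$0.01 applied to Sato → $1,180,872.98.

Delacroix: $266,210.00; Kowalski: $518,420.00; Dube: $419,565.19; Sato: $1,180,872.98; Tam: $859,431.92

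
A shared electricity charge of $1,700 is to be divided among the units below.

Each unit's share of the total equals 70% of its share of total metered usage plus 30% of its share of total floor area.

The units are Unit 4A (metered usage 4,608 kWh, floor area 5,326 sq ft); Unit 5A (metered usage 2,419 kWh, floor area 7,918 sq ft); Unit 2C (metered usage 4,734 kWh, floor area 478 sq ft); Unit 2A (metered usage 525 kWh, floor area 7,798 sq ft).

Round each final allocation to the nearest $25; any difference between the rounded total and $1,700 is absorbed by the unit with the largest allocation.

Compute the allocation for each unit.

Metered usage total 12,286; floor area total 21,520.
Composite weights (70% metered usage + 30% floor area): Unit 4A 0.3368; Unit 5A 0.2482; Unit 2C 0.2764; Unit 2A 0.1386.
Proportional shares: Unit 4A 572.54; Unit 5A 421.95; Unit 2C 469.85; Unit 2A 235.65.
At nearest $25: Unit 4A $575; Unit 5A $425; Unit 2C $475; Unit 2A $225. Sum = $1,700.
Sum already equals the total — no adjustment.

Unit 4A: $575 | Unit 5A: $425 | Unit 2C: $475 | Unit 2A: $225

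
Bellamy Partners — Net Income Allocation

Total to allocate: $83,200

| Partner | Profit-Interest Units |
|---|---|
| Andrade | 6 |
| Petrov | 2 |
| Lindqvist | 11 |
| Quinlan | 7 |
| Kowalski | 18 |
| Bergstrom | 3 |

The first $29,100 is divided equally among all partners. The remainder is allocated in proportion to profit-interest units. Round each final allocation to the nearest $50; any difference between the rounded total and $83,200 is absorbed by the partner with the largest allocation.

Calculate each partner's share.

Andrade: $11,750 | Petrov: $7,150 | Lindqvist: $17,500 | Quinlan: $12,900 | Kowalski: $25,600 | Bergstrom: $8,300

$29,100 shared equally gives $4,850 per partner.
Remainder $54,100 by profit-interest units (total 47): Andrade 6,906.38 → $6,900; Petrov 2,302.13 → $2,300; Lindqvist 12,661.70 → $12,650; Quinlan 8,057.45 → $8,050; Kowalski 20,719.15 → $20,700; Bergstrom 3,453.19 → $3,450.
Rounding difference +$50 on remainder applied to Kowalski.
Totals: Andrade $4,850 + $6,900 = $11,750; Petrov $4,850 + $2,300 = $7,150; Lindqvist $4,850 + $12,650 = $17,500; Quinlan $4,850 + $8,050 = $12,900; Kowalski $4,850 + $20,750 = $25,600; Bergstrom $4,850 + $3,450 = $8,300.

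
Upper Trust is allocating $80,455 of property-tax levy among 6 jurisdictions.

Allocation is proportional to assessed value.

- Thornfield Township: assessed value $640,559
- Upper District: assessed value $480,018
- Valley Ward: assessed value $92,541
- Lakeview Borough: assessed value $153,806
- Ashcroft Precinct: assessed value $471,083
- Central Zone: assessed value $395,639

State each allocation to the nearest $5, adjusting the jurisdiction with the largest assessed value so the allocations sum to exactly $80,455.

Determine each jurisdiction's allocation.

Thornfield Township: $23,070 | Upper District: $17,290 | Valley Ward: $3,335 | Lakeview Borough: $5,540 | Ashcroft Precinct: $16,970 | Central Zone: $14,250

Combined assessed value = 2,233,646.
Pro-rata amounts: Thornfield Township 640,559/2,233,646 × $80,455 = 23,072.67; Upper District 480,018/2,233,646 × $80,455 = 17,290.05; Valley Ward 92,541/2,233,646 × $80,455 = 3,333.29; Lakeview Borough 153,806/2,233,646 × $80,455 = 5,540.03; Ashcroft Precinct 471,083/2,233,646 × $80,455 = 16,968.21; Central Zone 395,639/2,233,646 × $80,455 = 14,250.75.
Rounded to nearest $5: Thornfield Township $23,075; Upper District $17,290; Valley Ward $3,335; Lakeview Borough $5,540; Ashcroft Precinct $16,970; Central Zone $14,250. Sum = $80,460.
Difference $80,455 − $80,460 = −$5 applied to largest assessed value (Thornfield Township): Thornfield Township becomes $23,070.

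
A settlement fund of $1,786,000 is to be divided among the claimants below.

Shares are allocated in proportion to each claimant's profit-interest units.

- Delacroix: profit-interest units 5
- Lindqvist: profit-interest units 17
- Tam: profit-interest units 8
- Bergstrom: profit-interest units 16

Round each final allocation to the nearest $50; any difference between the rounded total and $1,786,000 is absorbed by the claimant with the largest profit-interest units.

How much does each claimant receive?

Total profit-interest units = 5 + 17 + 8 + 16 = 46.
Raw shares: Delacroix 194,130.43; Lindqvist 660,043.48; Tam 310,608.70; Bergstrom 621,217.39.
At nearest $50: Delacroix $194,150; Lindqvist $660,050; Tam $310,600; Bergstrom $621,200. Sum = $1,786,000.
Sum already equals the total — no adjustment.

Delacroix: $194,150 | Lindqvist: $660,050 | Tam: $310,600 | Bergstrom: $621,200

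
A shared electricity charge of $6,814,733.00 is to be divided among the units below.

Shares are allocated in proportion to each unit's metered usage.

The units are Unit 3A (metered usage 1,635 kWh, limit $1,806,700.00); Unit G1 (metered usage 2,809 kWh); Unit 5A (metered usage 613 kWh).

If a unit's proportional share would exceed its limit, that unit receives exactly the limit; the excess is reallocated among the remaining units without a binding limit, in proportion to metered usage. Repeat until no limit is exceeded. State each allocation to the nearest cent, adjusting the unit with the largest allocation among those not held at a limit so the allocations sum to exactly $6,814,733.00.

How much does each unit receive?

Unit 3A: $1,806,700.00 · Unit G1: $4,110,918.96 · Unit 5A: $897,114.04

Total metered usage = 5,057.
Pro-rata shares before constraints: Unit 3A 2,203,300.0702; Unit G1 3,785,363.8515; Unit 5A 826,069.0783.
Cap binds for Unit 3A ($1,806,700.00); remaining pool $5,008,033.00 reallocated over remaining metered usage 3,422.
Shares after redistribution: Unit G1 4,110,918.9646 → $4,110,918.96; Unit 5A 897,114.0354 → $897,114.04.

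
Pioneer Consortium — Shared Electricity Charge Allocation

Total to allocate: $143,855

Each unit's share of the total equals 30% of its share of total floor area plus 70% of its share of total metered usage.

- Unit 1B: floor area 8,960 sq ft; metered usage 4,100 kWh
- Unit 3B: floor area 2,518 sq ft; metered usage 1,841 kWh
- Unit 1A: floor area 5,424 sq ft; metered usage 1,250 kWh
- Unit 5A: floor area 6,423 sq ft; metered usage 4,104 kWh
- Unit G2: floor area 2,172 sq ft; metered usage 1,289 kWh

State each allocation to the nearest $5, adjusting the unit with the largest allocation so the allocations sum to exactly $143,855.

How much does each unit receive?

Unit 1B: $47,975 | Unit 3B: $18,995 | Unit 1A: $19,185 | Unit 5A: $43,710 | Unit G2: $13,990

Totals — floor area 25,497, metered usage 12,584.
Composite weights (30% floor area + 70% metered usage): Unit 1B 0.3335; Unit 3B 0.1320; Unit 1A 0.1334; Unit 5A 0.3039; Unit G2 0.0973.
Raw shares: Unit 1B 47,974.43; Unit 3B 18,993.87; Unit 1A 19,183.35; Unit 5A 43,712.28; Unit G2 13,991.07.
After rounding ($5): Unit 1B $47,975; Unit 3B $18,995; Unit 1A $19,185; Unit 5A $43,710; Unit G2 $13,990. Sum = $143,855.
Sum already equals the total — no adjustment.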